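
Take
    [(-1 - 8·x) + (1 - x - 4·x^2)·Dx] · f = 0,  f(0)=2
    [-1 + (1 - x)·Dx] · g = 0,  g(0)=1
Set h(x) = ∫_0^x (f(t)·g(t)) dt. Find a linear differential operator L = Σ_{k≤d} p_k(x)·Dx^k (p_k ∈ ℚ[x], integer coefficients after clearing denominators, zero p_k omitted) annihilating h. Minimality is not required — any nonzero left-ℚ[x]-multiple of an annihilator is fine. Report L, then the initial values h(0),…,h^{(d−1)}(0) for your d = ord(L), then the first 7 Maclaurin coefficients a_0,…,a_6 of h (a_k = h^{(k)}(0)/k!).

L = (-2 - 6·x + 12·x^2)·Dx + (1 - 2·x - 3·x^2 + 4·x^3)·Dx^2  (order 2).
h: a_k = 0, 2, 2, 14/3, 8, 18, 110/3, …
ICs: h(0) = 0, h′(0) = 2.

f: a_k = 2, 2, 10, 18, 58, 130, 362, …
g: a_k = 1, 1, 1, 1, 1, 1, 1, …
L₀ := L_f ⊗_s L_g (sym. prod.), ord ≤ 1.
∫: right-multiply L₀ by Dx.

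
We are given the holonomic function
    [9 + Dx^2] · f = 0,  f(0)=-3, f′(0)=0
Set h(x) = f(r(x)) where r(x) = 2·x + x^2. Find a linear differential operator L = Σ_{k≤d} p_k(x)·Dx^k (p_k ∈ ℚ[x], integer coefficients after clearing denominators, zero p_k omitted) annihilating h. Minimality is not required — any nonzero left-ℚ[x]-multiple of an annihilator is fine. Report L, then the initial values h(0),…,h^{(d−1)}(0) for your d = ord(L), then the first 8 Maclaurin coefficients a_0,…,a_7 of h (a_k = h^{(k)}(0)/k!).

f: a_k = -3, 0, 27/2, 0, -81/8, 0, 243/80, 0, …
L₀ from L_f via x↦r, Dx↦r'^{-1}Dx.
L = (36 + 108·x + 108·x^2 + 36·x^3) - Dx + (1 + x)·Dx^2  (order 2).
h: a_k = -3, 0, 54, 54, -297/2, -324, -243/5, 2511/5, …
ICs: h(0) = -3, h′(0) = 0.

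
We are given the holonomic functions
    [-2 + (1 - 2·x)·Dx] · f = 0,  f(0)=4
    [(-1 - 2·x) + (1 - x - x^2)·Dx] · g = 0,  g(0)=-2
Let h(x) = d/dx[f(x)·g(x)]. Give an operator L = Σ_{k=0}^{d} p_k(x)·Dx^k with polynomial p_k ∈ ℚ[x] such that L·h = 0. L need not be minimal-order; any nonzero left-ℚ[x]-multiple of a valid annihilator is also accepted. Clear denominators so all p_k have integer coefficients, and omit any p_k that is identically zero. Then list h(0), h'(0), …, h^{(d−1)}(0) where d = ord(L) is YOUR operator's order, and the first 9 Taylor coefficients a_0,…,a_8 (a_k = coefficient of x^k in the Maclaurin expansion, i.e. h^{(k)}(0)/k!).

L = (16 - 30·x - 30·x^2 + 32·x^3 + 48·x^4) + (-3 + 11·x - 3·x^2 - 22·x^3 + 10·x^4 + 12·x^5)·Dx  (order 1).
h: a_k = -24, -128, -456, -1376, -3760, -9648, -23688, -56320, -130680, …
ICs: h(0) = -24.

f: a_k = 4, 8, 16, 32, 64, 128, 256, 512, 1024, …
g: a_k = -2, -2, -4, -6, -10, -16, -26, -42, -68, …
Sym-product of L_f,L_g gives L₀ (≤ ord 1).
h₀' ⇒ L via d/dx closure of L₀.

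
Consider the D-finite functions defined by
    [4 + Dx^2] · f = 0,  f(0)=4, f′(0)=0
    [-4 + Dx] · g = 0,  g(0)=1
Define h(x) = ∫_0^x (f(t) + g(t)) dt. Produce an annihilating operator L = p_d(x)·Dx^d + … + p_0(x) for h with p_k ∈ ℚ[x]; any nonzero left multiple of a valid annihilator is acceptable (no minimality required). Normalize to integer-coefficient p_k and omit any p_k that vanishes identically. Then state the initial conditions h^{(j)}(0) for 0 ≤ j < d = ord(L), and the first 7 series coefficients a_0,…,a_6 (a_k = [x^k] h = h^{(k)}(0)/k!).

f: a_k = 4, 0, -8, 0, 8/3, 0, -16/45, …
g: a_k = 1, 4, 8, 32/3, 32/3, 128/15, 256/45, …
f+g: L₀ = lclm(L_f,L_g), ord ≤ 2+1.
h=∫₀ˣh₀: take L = L₀·Dx.
L = -16·Dx + 4·Dx^2 - 4·Dx^3 + Dx^4  (order 4).
h: a_k = 0, 5, 2, 0, 8/3, 8/3, 64/45, …
ICs: h(0) = 0, h′(0) = 5, h′′(0) = 4, h′′′(0) = 0.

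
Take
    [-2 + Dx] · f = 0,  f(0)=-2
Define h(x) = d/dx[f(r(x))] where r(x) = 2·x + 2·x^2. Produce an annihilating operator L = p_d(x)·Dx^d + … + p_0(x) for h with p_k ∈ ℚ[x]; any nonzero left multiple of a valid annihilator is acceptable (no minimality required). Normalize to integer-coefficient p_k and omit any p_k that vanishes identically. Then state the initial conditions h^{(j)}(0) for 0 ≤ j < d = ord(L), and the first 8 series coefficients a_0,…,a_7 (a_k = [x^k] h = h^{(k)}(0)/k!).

f: a_k = -2, -4, -4, -8/3, -4/3, -8/15, -8/45, -16/315, …
Substitute x→r, Dx→(1/r')Dx; clear ⇒ L₀.
Differentiate: ansatz ord ≤ ord L₀ ⇒ L.
L = (6 + 16·x + 16·x^2) + (-1 - 2·x)·Dx  (order 1).
h: a_k = -8, -48, -160, -1216/3, -832, -22144/15, -104192/45, -23040/7, …
ICs: h(0) = -8.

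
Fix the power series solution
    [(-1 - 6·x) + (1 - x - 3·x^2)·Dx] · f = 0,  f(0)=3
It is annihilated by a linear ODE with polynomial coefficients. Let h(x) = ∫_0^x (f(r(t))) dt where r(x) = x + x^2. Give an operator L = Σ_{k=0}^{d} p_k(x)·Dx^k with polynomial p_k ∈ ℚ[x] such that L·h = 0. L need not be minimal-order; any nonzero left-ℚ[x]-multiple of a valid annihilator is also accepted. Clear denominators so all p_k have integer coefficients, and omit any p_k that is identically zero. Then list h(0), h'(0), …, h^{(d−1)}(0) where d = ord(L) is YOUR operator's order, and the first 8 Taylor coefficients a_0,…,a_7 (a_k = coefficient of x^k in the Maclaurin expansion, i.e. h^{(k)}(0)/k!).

L = (1 + 8·x + 18·x^2 + 12·x^3)·Dx + (-1 + x + 4·x^2 + 6·x^3 + 3·x^4)·Dx^2  (order 2).
h: a_k = 0, 3, 3/2, 5, 45/4, 132/5, 137/2, 1254/7, …
ICs: h(0) = 0, h′(0) = 3.

f: a_k = 3, 3, 12, 21, 57, 120, 291, 651, …
Change of var in L_f (x↦r) gives L₀.
∫: right-multiply L₀ by Dx.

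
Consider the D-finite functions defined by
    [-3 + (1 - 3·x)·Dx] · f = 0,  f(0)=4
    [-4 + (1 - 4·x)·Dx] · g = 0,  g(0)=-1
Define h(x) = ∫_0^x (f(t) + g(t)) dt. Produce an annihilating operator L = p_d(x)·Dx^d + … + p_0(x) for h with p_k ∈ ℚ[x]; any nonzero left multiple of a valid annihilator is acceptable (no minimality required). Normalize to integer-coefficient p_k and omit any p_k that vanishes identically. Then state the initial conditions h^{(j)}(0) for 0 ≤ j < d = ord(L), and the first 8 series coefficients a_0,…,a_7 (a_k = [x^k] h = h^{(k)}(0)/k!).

f: a_k = 4, 12, 36, 108, 324, 972, 2916, 8748, …
g: a_k = -1, -4, -16, -64, -256, -1024, -4096, -16384, …
Sum ⇒ L₀ = lclm(L_f,L_g) in ℚ(x)⟨Dx⟩.
Integrate: L := L₀·Dx.
L = -24·Dx + (14 - 48·x)·Dx^2 + (-1 + 7·x - 12·x^2)·Dx^3  (order 3).
h: a_k = 0, 3, 4, 20/3, 11, 68/5, -26/3, -1180/7, …
ICs: h(0) = 0, h′(0) = 3, h′′(0) = 8.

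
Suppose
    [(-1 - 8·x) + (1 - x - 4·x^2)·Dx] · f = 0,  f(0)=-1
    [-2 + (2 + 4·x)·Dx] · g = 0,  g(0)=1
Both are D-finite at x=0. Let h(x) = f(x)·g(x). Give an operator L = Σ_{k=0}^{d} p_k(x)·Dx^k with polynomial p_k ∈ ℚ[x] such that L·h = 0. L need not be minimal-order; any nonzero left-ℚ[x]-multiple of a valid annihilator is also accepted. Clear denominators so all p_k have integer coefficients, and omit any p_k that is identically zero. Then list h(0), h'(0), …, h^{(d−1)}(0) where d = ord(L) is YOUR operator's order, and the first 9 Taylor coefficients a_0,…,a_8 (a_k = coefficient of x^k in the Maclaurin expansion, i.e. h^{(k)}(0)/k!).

L = (2 + 9·x + 12·x^2) + (-1 - x + 6·x^2 + 8·x^3)·Dx  (order 1).
h: a_k = -1, -2, -11/2, -14, -283/8, -369/4, -3719/16, -1207/2, -195827/128, …
ICs: h(0) = -1.

f: a_k = -1, -1, -5, -9, -29, -65, -181, -441, -1165, …
g: a_k = 1, 1, -1/2, 1/2, -5/8, 7/8, -21/16, 33/16, -429/128, …
h₀=f·g: eliminate ⇒ L₀, order ≤ 1·1.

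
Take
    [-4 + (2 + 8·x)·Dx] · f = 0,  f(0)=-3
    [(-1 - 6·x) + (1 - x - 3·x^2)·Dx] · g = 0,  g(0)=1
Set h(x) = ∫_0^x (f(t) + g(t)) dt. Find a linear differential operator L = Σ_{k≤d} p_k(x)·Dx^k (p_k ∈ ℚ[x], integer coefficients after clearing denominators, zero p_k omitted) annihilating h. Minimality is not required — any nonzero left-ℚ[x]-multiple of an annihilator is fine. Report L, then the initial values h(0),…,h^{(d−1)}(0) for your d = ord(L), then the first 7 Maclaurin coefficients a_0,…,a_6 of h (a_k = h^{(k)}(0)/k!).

f: a_k = -3, -6, 6, -12, 30, -84, 252, …
g: a_k = 1, 1, 4, 7, 19, 40, 97, …
h₀=f+g: left-lcm gives L₀, ord ≤ 2.
∫: right-multiply L₀ by Dx.
L = (20 + 120·x + 216·x^2 + 360·x^3)·Dx + (-12 - 74·x - 306·x^2 - 744·x^3 - 900·x^4)·Dx^2 + (-1 + 9·x + 73·x^2 + 18·x^3 - 354·x^4 - 360·x^5)·Dx^3  (order 3).
h: a_k = 0, -2, -5/2, 10/3, -5/4, 49/5, -22/3, …
ICs: h(0) = 0, h′(0) = -2, h′′(0) = -5.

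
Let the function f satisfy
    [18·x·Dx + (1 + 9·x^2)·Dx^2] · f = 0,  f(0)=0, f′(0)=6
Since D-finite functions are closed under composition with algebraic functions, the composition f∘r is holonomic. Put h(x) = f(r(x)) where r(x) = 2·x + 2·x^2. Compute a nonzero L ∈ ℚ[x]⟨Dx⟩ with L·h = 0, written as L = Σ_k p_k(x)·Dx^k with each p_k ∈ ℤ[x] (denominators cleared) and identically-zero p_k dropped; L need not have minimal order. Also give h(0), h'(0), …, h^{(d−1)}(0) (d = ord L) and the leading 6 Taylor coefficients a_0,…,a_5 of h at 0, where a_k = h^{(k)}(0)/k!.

L = (-2 + 72·x + 288·x^2 + 432·x^3 + 216·x^4)·Dx + (1 + 2·x + 36·x^2 + 144·x^3 + 180·x^4 + 72·x^5)·Dx^2  (order 2).
h: a_k = 0, 12, 12, -144, -432, 13392/5, …
ICs: h(0) = 0, h′(0) = 12.

f: a_k = 0, 6, 0, -18, 0, 486/5, …
Substitute x→r, Dx→(1/r')Dx; clear ⇒ L₀.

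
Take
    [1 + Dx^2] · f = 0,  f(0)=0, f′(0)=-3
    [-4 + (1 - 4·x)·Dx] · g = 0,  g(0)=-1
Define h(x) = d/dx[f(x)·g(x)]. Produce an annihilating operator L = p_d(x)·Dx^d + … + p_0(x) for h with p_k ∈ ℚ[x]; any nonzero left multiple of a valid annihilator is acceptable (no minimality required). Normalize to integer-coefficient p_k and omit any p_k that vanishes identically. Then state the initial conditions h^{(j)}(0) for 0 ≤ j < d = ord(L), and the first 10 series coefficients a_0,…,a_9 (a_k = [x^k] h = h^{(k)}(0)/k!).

f: a_k = 0, -3, 0, 1/2, 0, -1/40, 0, 1/1680, 0, -1/120960, …
g: a_k = -1, -4, -16, -64, -256, -1024, -4096, -16384, -65536, -262144, …
h₀=f·g: eliminate ⇒ L₀, order ≤ 2·1.
Derive L from L₀ (diff closure).
L = (-31 - 8·x + 16·x^2) + (-8 + 32·x)·Dx + (1 - 8·x + 16·x^2)·Dx^2  (order 2).
h: a_k = 3, 24, 285/2, 760, 30401/8, 91203/5, 20429471/240, 40858942/105, 23534750593/13440, 23534750593/3024, …
ICs: h(0) = 3, h′(0) = 24.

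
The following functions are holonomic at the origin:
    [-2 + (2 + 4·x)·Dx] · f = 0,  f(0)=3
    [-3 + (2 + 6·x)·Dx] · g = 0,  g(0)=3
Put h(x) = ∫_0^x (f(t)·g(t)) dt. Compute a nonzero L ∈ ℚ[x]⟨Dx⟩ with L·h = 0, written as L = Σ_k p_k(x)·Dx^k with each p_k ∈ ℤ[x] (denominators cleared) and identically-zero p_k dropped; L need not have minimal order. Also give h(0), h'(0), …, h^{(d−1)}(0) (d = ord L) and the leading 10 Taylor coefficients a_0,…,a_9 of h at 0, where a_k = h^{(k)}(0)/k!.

f: a_k = 3, 3, -3/2, 3/2, -15/8, 21/8, -63/16, 99/16, -1287/128, 2145/128, …
g: a_k = 3, 9/2, -27/8, 81/16, -1215/128, 5103/256, -45927/1024, 216513/2048, -8444007/32768, 42220035/65536, …
Product ⇒ symmetric product L₀, ord ≤ 1.
h=∫₀ˣh₀: take L = L₀·Dx.
L = (-5 - 12·x)·Dx + (2 + 10·x + 12·x^2)·Dx^2  (order 2).
h: a_k = 0, 9, 45/4, -3/8, 45/64, -909/640, 1545/512, -47709/7168, 247725/16384, -1153005/32768, …
ICs: h(0) = 0, h′(0) = 9.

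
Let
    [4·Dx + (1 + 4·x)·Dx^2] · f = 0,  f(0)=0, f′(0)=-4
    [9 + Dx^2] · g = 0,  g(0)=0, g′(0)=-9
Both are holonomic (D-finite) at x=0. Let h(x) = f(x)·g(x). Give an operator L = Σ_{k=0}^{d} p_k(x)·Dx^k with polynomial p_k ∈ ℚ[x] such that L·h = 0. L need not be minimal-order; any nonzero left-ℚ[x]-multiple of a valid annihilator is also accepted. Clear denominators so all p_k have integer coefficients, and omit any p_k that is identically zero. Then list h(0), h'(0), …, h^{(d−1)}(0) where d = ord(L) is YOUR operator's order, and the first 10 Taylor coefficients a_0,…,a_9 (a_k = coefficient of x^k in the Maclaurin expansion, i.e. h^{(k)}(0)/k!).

L = (-2043 - 1296·x + 44064·x^2 + 186624·x^3 + 186624·x^4) + (72 + 5472·x + 31104·x^2 + 41472·x^3)·Dx + (-182 + 864·x + 12096·x^2 + 41472·x^3 + 41472·x^4)·Dx^2 + (8 + 608·x + 3456·x^2 + 4608·x^3)·Dx^3 + (5 + 112·x + 800·x^2 + 2304·x^3 + 2304·x^4)·Dx^4  (order 4).
h: a_k = 0, 0, 36, -72, 138, -468, 3159/2, -26643/5, 2579463/140, -4542327/70, …
ICs: h(0) = 0, h′(0) = 0, h′′(0) = 72, h′′′(0) = -432.

f: a_k = 0, -4, 8, -64/3, 64, -1024/5, 2048/3, -16384/7, 8192, -262144/9, …
g: a_k = 0, -9, 0, 27/2, 0, -243/40, 0, 729/560, 0, -729/4480, …
L₀ := L_f ⊗_s L_g (sym. prod.), ord ≤ 4.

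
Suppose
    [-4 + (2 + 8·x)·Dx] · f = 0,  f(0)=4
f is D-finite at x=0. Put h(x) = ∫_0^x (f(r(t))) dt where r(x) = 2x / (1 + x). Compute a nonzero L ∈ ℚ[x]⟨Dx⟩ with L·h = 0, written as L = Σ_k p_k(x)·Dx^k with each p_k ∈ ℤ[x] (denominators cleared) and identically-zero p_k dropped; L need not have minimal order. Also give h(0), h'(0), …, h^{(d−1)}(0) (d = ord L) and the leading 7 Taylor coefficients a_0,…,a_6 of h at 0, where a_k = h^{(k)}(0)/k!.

f: a_k = 4, 8, -8, 16, -40, 112, -336, …
h₀=f(r): pull back L_f along r ⇒ L₀.
h=∫₀ˣh₀: take L = L₀·Dx.
L = -4·Dx + (1 + 10·x + 9·x^2)·Dx^2  (order 2).
h: a_k = 0, 4, 8, -16, 52, -1136/5, 1176, …
ICs: h(0) = 0, h′(0) = 4.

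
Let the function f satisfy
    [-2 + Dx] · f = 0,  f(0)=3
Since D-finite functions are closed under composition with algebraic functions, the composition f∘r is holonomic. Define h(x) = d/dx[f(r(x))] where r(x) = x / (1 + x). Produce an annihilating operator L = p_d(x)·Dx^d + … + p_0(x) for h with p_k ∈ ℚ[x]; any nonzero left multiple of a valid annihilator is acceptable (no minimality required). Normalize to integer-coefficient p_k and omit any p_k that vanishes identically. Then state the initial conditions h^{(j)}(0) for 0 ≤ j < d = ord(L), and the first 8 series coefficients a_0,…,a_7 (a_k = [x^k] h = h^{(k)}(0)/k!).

f: a_k = 3, 6, 6, 4, 2, 4/5, 4/15, 8/105, …
Substitute x→r, Dx→(1/r')Dx; clear ⇒ L₀.
h=h₀': d/dx-closure on L₀ ⇒ L.
L = -2·x + (-1 - 2·x - x^2)·Dx  (order 1).
h: a_k = 6, 0, -6, 8, -6, 8/5, 10/3, -256/35, …
ICs: h(0) = 6.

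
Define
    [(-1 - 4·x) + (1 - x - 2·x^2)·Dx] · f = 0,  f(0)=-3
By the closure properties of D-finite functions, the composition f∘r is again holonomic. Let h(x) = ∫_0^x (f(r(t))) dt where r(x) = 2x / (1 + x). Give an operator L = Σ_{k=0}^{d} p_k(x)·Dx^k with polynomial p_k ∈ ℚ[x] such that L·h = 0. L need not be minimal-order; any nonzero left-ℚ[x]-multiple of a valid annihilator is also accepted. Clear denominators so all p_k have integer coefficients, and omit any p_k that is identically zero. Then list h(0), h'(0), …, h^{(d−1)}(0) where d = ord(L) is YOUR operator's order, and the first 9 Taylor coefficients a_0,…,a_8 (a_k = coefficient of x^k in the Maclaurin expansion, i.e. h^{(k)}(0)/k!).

L = (2 + 18·x)·Dx + (-1 - x + 9·x^2 + 9·x^3)·Dx^2  (order 2).
h: a_k = 0, -3, -3, -10, -27/2, -54, -81, -2430/7, -2187/4, …
ICs: h(0) = 0, h′(0) = -3.

f: a_k = -3, -3, -9, -15, -33, -63, -129, -255, -513, …
Substitute x→r, Dx→(1/r')Dx; clear ⇒ L₀.
h=∫h₀ ⇒ L = L₀·Dx.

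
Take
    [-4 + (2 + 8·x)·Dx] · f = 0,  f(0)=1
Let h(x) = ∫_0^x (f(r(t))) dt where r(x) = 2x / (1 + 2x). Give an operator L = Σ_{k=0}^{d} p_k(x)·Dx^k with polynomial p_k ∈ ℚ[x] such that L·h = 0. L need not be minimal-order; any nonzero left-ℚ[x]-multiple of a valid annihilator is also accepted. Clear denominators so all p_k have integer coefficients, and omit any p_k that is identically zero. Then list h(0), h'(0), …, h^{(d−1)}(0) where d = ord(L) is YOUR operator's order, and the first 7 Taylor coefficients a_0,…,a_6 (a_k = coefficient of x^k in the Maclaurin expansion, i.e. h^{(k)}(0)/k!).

f: a_k = 1, 2, -2, 4, -10, 28, -84, …
L₀ from L_f via x↦r, Dx↦r'^{-1}Dx.
Integrate: L := L₀·Dx.
L = -4·Dx + (1 + 12·x + 20·x^2)·Dx^2  (order 2).
h: a_k = 0, 1, 2, -16/3, 20, -96, 544, …
ICs: h(0) = 0, h′(0) = 1.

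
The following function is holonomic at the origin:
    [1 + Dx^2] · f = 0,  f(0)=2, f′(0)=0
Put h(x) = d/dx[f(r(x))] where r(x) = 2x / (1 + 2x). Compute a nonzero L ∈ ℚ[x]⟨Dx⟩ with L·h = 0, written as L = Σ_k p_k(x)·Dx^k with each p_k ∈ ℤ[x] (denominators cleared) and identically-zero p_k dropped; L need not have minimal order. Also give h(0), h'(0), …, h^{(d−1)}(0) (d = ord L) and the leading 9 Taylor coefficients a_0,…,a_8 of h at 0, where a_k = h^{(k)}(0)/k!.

f: a_k = 2, 0, -1, 0, 1/12, 0, -1/360, 0, 1/20160, …
f∘r: x↦r, Dx↦Dx/r' in L_f ⇒ L₀.
Derive L from L₀ (diff closure).
L = (28 + 96·x + 96·x^2) + (12 + 72·x + 144·x^2 + 96·x^3)·Dx + (1 + 8·x + 24·x^2 + 32·x^3 + 16·x^4)·Dx^2  (order 2).
h: a_k = 0, -8, 48, -560/3, 1760/3, -24016/15, 19488/5, -534368/63, 562624/35, …
ICs: h(0) = 0, h′(0) = -8.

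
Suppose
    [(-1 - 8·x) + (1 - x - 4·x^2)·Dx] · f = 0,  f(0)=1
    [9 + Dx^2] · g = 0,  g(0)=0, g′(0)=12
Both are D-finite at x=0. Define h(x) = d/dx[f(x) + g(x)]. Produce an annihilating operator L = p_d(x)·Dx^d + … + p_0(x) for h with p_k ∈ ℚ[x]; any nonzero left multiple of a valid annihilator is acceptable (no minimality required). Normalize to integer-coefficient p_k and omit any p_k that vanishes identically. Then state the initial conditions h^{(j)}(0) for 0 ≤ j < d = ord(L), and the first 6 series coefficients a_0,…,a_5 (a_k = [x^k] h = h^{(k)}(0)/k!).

f: a_k = 1, 1, 5, 9, 29, 65, …
g: a_k = 0, 12, 0, -18, 0, 81/10, …
Weyl lclm of L_f,L_g ⇒ L₀ (ord ≤ 3).
h=h₀': d/dx-closure on L₀ ⇒ L.
L = (2358 + 13068·x + 57006·x^2 + 38520·x^3 + 83520·x^4 + 31104·x^5 + 41472·x^6) + (-189 - 1413·x + 1251·x^2 + 4203·x^3 + 5580·x^4 + 11952·x^5 + 12096·x^6 + 13824·x^7)·Dx + (262 + 1452·x + 6334·x^2 + 4280·x^3 + 9280·x^4 + 3456·x^5 + 4608·x^6)·Dx^2 + (-21 - 157·x + 139·x^2 + 467·x^3 + 620·x^4 + 1328·x^5 + 1344·x^6 + 1536·x^7)·Dx^3  (order 3).
h: a_k = 13, 10, -27, 116, 731/2, 1086, …
ICs: h(0) = 13, h′(0) = 10, h′′(0) = -54.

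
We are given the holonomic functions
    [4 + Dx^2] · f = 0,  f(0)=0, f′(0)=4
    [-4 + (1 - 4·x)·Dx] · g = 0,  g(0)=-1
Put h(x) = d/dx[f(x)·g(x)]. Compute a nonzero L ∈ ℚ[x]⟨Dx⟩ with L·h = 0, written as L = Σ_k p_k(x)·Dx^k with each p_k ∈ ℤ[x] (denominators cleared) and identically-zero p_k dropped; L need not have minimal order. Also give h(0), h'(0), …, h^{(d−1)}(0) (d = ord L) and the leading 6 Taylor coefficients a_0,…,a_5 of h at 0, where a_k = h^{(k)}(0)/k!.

L = (-28 - 32·x + 64·x^2) + (-8 + 32·x)·Dx + (1 - 8·x + 16·x^2)·Dx^2  (order 2).
h: a_k = -4, -32, -184, -2944/3, -14728/3, -117824/5, …
ICs: h(0) = -4, h′(0) = -32.

f: a_k = 0, 4, 0, -8/3, 0, 8/15, …
g: a_k = -1, -4, -16, -64, -256, -1024, …
Product ⇒ symmetric product L₀, ord ≤ 2.
Differentiate: ansatz ord ≤ ord L₀ ⇒ L.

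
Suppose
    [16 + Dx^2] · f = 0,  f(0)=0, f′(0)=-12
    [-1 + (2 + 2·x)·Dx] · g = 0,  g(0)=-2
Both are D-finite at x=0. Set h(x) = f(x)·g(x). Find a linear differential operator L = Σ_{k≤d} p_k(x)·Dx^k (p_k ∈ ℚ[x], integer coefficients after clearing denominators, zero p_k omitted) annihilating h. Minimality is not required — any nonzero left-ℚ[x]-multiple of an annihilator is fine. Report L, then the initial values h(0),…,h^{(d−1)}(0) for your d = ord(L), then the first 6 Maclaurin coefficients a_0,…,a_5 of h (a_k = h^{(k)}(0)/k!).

f: a_k = 0, -12, 0, 32, 0, -128/5, …
g: a_k = -2, -1, 1/4, -1/8, 5/64, -7/128, …
Sym-product of L_f,L_g gives L₀ (≤ ord 2).
L = (67 + 128·x + 64·x^2) + (-4 - 4·x)·Dx + (4 + 8·x + 4·x^2)·Dx^2  (order 2).
h: a_k = 0, 24, 12, -67, -61/2, 4661/80, …
ICs: h(0) = 0, h′(0) = 24.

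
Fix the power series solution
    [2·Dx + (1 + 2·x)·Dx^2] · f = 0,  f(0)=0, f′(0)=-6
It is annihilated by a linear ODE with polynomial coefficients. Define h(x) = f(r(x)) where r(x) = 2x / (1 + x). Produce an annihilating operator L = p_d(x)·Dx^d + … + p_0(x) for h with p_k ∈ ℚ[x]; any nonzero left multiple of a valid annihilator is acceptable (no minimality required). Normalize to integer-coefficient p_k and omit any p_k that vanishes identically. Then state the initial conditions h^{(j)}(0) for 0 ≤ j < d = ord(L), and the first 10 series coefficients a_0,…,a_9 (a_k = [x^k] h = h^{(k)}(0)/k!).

f: a_k = 0, -6, 6, -8, 12, -96/5, 32, -384/7, 96, -512/3, …
Change of var in L_f (x↦r) gives L₀.
L = (6 + 10·x)·Dx + (1 + 6·x + 5·x^2)·Dx^2  (order 2).
h: a_k = 0, -12, 36, -124, 468, -9372/5, 7812, -234372/7, 146484, -1953124/3, …
ICs: h(0) = 0, h′(0) = -12.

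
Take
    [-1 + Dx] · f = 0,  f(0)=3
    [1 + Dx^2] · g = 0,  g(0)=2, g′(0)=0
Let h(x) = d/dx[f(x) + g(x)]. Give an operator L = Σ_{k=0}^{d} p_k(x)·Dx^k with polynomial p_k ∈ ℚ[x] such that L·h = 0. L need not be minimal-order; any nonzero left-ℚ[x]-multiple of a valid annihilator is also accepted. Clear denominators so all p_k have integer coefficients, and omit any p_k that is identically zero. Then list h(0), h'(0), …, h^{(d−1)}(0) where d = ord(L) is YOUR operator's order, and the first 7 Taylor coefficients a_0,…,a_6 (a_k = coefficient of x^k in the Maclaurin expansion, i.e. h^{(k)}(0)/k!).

f: a_k = 3, 3, 3/2, 1/2, 1/8, 1/40, 1/240, …
g: a_k = 2, 0, -1, 0, 1/12, 0, -1/360, …
Sum ⇒ L₀ = lclm(L_f,L_g) in ℚ(x)⟨Dx⟩.
Differentiate: ansatz ord ≤ ord L₀ ⇒ L.
L = 1 - Dx + Dx^2 - Dx^3  (order 3).
h: a_k = 3, 1, 3/2, 5/6, 1/8, 1/120, 1/240, …
ICs: h(0) = 3, h′(0) = 1, h′′(0) = 3.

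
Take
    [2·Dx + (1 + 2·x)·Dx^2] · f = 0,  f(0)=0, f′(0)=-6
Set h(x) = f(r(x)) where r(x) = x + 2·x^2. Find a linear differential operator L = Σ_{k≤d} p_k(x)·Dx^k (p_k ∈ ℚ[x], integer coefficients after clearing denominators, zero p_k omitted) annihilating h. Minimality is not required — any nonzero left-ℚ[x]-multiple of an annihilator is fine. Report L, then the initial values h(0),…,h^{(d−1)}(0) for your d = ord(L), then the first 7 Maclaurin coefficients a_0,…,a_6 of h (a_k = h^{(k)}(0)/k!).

L = (-2 + 8·x + 16·x^2)·Dx + (1 + 6·x + 12·x^2 + 16·x^3)·Dx^2  (order 2).
h: a_k = 0, -6, -6, 16, -12, -96/5, 64, …
ICs: h(0) = 0, h′(0) = -6.

f: a_k = 0, -6, 6, -8, 12, -96/5, 32, …
L₀ from L_f via x↦r, Dx↦r'^{-1}Dx.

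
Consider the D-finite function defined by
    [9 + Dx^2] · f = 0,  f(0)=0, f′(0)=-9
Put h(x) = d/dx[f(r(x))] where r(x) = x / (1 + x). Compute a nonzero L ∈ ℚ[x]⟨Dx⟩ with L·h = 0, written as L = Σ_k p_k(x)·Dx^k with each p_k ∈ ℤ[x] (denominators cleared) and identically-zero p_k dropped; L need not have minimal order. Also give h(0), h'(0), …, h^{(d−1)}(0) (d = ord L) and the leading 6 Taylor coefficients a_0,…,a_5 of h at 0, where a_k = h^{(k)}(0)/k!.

f: a_k = 0, -9, 0, 27/2, 0, -243/40, …
Substitute x→r, Dx→(1/r')Dx; clear ⇒ L₀.
Differentiate: ansatz ord ≤ ord L₀ ⇒ L.
L = (15 + 12·x + 6·x^2) + (6 + 18·x + 18·x^2 + 6·x^3)·Dx + (1 + 4·x + 6·x^2 + 4·x^3 + x^4)·Dx^2  (order 2).
h: a_k = -9, 18, 27/2, -126, 2637/8, -2295/4, …
ICs: h(0) = -9, h′(0) = 18.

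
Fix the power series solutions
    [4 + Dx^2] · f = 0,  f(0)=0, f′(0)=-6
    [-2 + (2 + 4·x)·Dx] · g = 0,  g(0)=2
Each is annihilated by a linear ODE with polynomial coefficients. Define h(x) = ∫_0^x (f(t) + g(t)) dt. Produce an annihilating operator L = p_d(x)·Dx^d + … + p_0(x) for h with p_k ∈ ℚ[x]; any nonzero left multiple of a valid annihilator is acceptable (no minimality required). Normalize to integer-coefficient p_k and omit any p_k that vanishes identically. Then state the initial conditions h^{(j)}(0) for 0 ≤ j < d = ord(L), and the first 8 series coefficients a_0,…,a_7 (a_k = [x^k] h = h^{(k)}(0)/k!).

L = (-28 - 64·x - 64·x^2)·Dx + (12 + 88·x + 192·x^2 + 128·x^3)·Dx^2 + (-7 - 16·x - 16·x^2)·Dx^3 + (3 + 22·x + 48·x^2 + 32·x^3)·Dx^4  (order 4).
h: a_k = 0, 2, -2, -1/3, 5/4, -1/4, 19/120, -3/8, …
ICs: h(0) = 0, h′(0) = 2, h′′(0) = -4, h′′′(0) = -2.

f: a_k = 0, -6, 0, 4, 0, -4/5, 0, 8/105, …
g: a_k = 2, 2, -1, 1, -5/4, 7/4, -21/8, 33/8, …
Weyl lclm of L_f,L_g ⇒ L₀ (ord ≤ 3).
∫: right-multiply L₀ by Dx.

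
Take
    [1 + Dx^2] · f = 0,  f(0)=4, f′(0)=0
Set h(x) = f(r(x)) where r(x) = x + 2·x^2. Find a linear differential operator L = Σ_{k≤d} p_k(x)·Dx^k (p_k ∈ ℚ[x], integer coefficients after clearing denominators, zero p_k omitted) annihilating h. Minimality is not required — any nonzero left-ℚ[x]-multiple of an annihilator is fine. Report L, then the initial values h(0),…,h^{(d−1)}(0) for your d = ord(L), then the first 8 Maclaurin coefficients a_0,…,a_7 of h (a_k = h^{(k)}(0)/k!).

f: a_k = 4, 0, -2, 0, 1/6, 0, -1/180, 0, …
L₀ from L_f via x↦r, Dx↦r'^{-1}Dx.
L = (1 + 12·x + 48·x^2 + 64·x^3) - 4·Dx + (1 + 4·x)·Dx^2  (order 2).
h: a_k = 4, 0, -2, -8, -47/6, 4/3, 719/180, 79/15, …
ICs: h(0) = 4, h′(0) = 0.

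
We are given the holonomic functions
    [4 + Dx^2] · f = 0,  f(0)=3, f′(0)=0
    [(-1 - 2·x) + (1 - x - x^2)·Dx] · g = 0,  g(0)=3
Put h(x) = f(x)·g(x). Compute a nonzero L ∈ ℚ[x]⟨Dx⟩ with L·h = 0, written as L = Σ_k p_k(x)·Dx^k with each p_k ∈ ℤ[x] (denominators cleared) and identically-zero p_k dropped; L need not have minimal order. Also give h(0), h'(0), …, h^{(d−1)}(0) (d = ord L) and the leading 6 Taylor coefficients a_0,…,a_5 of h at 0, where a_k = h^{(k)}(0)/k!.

f: a_k = 3, 0, -6, 0, 2, 0, …
g: a_k = 3, 3, 6, 9, 15, 24, …
Sym-product of L_f,L_g gives L₀ (≤ ord 2).
L = (-2 + 4·x + 4·x^2) + (2 + 4·x)·Dx + (-1 + x + x^2)·Dx^2  (order 2).
h: a_k = 9, 9, 0, 9, 15, 24, …
ICs: h(0) = 9, h′(0) = 9.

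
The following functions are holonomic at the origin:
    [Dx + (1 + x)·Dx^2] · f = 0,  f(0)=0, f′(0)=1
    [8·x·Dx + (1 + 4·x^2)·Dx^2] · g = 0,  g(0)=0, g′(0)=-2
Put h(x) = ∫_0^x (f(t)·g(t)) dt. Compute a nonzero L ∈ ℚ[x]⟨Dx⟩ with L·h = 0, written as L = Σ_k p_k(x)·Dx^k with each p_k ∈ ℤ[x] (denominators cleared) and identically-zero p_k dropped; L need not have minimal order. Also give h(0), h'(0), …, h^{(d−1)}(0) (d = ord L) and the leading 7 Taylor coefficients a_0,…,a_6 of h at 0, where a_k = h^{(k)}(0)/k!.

L = (288 + 560·x + 3584·x^2 + 8640·x^3 + 7680·x^4 + 3328·x^5 + 1024·x^7)·Dx^2 + (258 + 1840·x + 6992·x^2 + 19264·x^3 + 29440·x^4 + 23808·x^5 + 8960·x^6 + 3072·x^7 + 3584·x^8)·Dx^3 + (36 + 628·x + 2496·x^2 + 6192·x^3 + 12288·x^4 + 15936·x^5 + 12288·x^6 + 5376·x^7 + 3072·x^8 + 2048·x^9)·Dx^4 + (17 + 66·x + 241·x^2 + 608·x^3 + 1152·x^4 + 1728·x^5 + 2016·x^6 + 1536·x^7 + 768·x^8 + 512·x^9 + 256·x^10)·Dx^5  (order 5).
h: a_k = 0, 0, 0, -2/3, 1/4, 2/5, -5/36, …
ICs: h(0) = 0, h′(0) = 0, h′′(0) = 0, h′′′(0) = -4, h′′′′(0) = 6.

f: a_k = 0, 1, -1/2, 1/3, -1/4, 1/5, -1/6, …
g: a_k = 0, -2, 0, 8/3, 0, -32/5, 0, …
L₀ := L_f ⊗_s L_g (sym. prod.), ord ≤ 4.
Integrate: L := L₀·Dx.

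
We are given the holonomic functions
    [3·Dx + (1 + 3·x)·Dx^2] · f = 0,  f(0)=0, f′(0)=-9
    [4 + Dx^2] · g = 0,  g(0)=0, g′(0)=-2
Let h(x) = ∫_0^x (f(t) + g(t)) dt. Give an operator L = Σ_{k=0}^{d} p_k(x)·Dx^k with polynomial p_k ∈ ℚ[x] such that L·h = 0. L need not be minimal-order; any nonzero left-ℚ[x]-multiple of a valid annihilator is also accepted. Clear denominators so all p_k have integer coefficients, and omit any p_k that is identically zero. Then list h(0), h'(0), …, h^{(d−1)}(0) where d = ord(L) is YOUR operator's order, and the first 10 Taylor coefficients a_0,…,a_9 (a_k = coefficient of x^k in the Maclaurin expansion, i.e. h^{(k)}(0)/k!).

f: a_k = 0, -9, 27/2, -27, 243/4, -729/5, 729/2, -6561/7, 19683/8, -6561, …
g: a_k = 0, -2, 0, 4/3, 0, -4/15, 0, 8/315, 0, -4/2835, …
f+g: L₀ = lclm(L_f,L_g), ord ≤ 2+2.
Integrate: L := L₀·Dx.
L = (348 + 144·x + 216·x^2)·Dx^2 + (44 + 180·x + 216·x^2 + 216·x^3)·Dx^3 + (87 + 36·x + 54·x^2)·Dx^4 + (11 + 45·x + 54·x^2 + 54·x^3)·Dx^5  (order 5).
h: a_k = 0, 0, -11/2, 9/2, -77/12, 243/20, -2191/90, 729/14, -295237/2520, 2187/8, …
ICs: h(0) = 0, h′(0) = 0, h′′(0) = -11, h′′′(0) = 27, h′′′′(0) = -154.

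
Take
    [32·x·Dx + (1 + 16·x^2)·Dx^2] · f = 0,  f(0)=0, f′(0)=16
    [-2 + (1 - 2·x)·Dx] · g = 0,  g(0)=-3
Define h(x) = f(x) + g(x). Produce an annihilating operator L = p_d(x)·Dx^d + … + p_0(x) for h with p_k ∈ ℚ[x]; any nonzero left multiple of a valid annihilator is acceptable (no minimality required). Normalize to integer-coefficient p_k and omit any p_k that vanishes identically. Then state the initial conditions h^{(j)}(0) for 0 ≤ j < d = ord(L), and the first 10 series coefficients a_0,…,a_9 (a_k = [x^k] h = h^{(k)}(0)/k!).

L = (32 - 256·x - 1536·x^2)·Dx + (-14 + 32·x + 160·x^2 - 1536·x^3)·Dx^2 + (1 + 6·x + 96·x^3 - 256·x^4)·Dx^3  (order 3).
h: a_k = -3, 10, -12, -328/3, -48, 3616/5, -192, -68224/7, -768, 1034752/9, …
ICs: h(0) = -3, h′(0) = 10, h′′(0) = -24.

f: a_k = 0, 16, 0, -256/3, 0, 4096/5, 0, -65536/7, 0, 1048576/9, …
g: a_k = -3, -6, -12, -24, -48, -96, -192, -384, -768, -1536, …
h₀=f+g: left-lcm gives L₀, ord ≤ 3.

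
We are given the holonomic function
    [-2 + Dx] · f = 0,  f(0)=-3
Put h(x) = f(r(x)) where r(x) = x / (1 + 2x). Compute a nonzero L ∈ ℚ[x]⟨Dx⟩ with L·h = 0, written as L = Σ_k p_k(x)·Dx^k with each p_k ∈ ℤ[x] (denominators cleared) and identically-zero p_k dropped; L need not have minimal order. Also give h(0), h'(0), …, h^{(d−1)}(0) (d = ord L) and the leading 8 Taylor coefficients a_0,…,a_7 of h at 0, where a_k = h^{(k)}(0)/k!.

L = -2 + (1 + 4·x + 4·x^2)·Dx  (order 1).
h: a_k = -3, -6, 6, -4, -2, 76/5, -604/15, 8728/105, …
ICs: h(0) = -3.

f: a_k = -3, -6, -6, -4, -2, -4/5, -4/15, -8/105, …
h₀=f(r): pull back L_f along r ⇒ L₀.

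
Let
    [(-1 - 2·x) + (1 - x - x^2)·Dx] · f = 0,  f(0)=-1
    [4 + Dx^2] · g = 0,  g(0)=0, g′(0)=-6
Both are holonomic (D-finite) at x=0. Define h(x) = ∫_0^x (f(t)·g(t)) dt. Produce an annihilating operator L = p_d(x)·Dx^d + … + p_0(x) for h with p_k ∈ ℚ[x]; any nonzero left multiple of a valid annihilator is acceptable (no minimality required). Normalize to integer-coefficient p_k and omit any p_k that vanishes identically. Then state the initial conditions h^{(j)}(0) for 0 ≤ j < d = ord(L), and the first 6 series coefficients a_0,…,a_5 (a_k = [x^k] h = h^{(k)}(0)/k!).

f: a_k = -1, -1, -2, -3, -5, -8, …
g: a_k = 0, -6, 0, 4, 0, -4/5, …
Sym-product of L_f,L_g gives L₀ (≤ ord 2).
h=∫h₀ ⇒ L = L₀·Dx.
L = (-2 + 4·x + 4·x^2)·Dx + (2 + 4·x)·Dx^2 + (-1 + x + x^2)·Dx^3  (order 3).
h: a_k = 0, 0, 3, 2, 2, 14/5, …
ICs: h(0) = 0, h′(0) = 0, h′′(0) = 6.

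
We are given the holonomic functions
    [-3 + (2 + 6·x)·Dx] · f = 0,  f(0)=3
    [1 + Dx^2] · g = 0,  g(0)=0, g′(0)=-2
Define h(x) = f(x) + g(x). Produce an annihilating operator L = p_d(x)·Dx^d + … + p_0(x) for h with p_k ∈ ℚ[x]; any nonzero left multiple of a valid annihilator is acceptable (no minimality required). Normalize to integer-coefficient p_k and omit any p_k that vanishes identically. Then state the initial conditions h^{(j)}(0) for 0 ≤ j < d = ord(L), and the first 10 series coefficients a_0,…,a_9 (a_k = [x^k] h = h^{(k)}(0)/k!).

L = (-93 - 72·x - 108·x^2) + (-10 + 18·x + 216·x^2 + 216·x^3)·Dx + (-93 - 72·x - 108·x^2)·Dx^2 + (-10 + 18·x + 216·x^2 + 216·x^3)·Dx^3  (order 3).
h: a_k = 3, 5/2, -27/8, 259/48, -1215/128, 76481/3840, -45927/1024, 68201851/645120, -8444007/32768, 119693798201/185794560, …
ICs: h(0) = 3, h′(0) = 5/2, h′′(0) = -27/4.

f: a_k = 3, 9/2, -27/8, 81/16, -1215/128, 5103/256, -45927/1024, 216513/2048, -8444007/32768, 42220035/65536, …
g: a_k = 0, -2, 0, 1/3, 0, -1/60, 0, 1/2520, 0, -1/181440, …
Weyl lclm of L_f,L_g ⇒ L₀ (ord ≤ 3).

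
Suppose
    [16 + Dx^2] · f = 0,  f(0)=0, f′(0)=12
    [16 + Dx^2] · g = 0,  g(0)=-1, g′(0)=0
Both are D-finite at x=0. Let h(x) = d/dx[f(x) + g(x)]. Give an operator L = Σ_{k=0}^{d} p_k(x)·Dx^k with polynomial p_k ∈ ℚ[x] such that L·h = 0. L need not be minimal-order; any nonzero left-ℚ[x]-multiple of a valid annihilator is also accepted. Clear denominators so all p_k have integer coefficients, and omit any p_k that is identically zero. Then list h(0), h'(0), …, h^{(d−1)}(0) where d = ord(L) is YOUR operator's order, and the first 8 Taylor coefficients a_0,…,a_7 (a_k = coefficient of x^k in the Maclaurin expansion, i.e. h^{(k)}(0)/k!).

L = 16 + Dx^2  (order 2).
h: a_k = 12, 16, -96, -128/3, 128, 512/15, -1024/15, -4096/315, …
ICs: h(0) = 12, h′(0) = 16.

f: a_k = 0, 12, 0, -32, 0, 128/5, 0, -1024/105, …
g: a_k = -1, 0, 8, 0, -32/3, 0, 256/45, 0, …
f+g: L₀ = lclm(L_f,L_g), ord ≤ 2+2.
h₀' ⇒ L via d/dx closure of L₀.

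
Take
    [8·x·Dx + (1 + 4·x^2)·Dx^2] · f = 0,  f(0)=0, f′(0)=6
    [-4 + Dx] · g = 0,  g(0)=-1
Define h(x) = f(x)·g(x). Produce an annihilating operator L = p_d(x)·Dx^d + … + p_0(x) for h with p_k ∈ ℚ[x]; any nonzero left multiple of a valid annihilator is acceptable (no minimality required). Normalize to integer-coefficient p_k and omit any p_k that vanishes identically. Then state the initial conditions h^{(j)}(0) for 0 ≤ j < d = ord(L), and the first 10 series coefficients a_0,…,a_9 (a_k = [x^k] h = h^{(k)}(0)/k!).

L = (16 - 32·x + 64·x^2) + (-8 + 8·x - 32·x^2)·Dx + (1 + 4·x^2)·Dx^2  (order 2).
h: a_k = 0, -6, -24, -40, -32, -96/5, -128/3, -1664/35, 6656/105, 31232/315, …
ICs: h(0) = 0, h′(0) = -6.

f: a_k = 0, 6, 0, -8, 0, 96/5, 0, -384/7, 0, 512/3, …
g: a_k = -1, -4, -8, -32/3, -32/3, -128/15, -256/45, -1024/315, -512/315, -2048/2835, …
f·g: L₀ = L_f ⊗_s L_g, ord ≤ 2·1.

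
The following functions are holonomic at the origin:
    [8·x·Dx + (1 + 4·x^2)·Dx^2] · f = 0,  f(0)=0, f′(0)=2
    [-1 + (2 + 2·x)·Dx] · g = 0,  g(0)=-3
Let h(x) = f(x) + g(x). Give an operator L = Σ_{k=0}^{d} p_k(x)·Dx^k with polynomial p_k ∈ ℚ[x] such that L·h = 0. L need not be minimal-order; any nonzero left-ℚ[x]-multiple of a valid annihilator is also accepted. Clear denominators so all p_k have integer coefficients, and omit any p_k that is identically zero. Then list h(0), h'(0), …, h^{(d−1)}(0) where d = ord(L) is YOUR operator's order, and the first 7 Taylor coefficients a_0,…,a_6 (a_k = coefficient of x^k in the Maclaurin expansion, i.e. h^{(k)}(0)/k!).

L = (-16 - 40·x + 192·x^2 + 96·x^3)·Dx + (-35 - 64·x + 328·x^2 + 768·x^3 + 336·x^4)·Dx^2 + (-2 + 30·x + 48·x^2 + 144·x^3 + 224·x^4 + 96·x^5)·Dx^3  (order 3).
h: a_k = -3, 1/2, 3/8, -137/48, 15/128, 8087/1280, 63/1024, …
ICs: h(0) = -3, h′(0) = 1/2, h′′(0) = 3/4.

f: a_k = 0, 2, 0, -8/3, 0, 32/5, 0, …
g: a_k = -3, -3/2, 3/8, -3/16, 15/128, -21/256, 63/1024, …
f+g: L₀ = lclm(L_f,L_g), ord ≤ 2+1.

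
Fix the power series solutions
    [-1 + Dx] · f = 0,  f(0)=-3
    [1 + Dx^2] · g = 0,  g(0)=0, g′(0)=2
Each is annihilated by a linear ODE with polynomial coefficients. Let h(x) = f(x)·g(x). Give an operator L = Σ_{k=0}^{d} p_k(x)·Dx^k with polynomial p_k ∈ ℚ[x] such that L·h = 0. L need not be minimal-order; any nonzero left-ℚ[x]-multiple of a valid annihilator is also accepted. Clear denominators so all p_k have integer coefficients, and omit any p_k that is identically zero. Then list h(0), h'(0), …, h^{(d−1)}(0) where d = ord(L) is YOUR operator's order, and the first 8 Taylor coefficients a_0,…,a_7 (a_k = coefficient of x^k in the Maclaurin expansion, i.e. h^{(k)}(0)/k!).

f: a_k = -3, -3, -3/2, -1/2, -1/8, -1/40, -1/240, -1/1680, …
g: a_k = 0, 2, 0, -1/3, 0, 1/60, 0, -1/2520, …
f·g: L₀ = L_f ⊗_s L_g, ord ≤ 1·2.
L = 2 - 2·Dx + Dx^2  (order 2).
h: a_k = 0, -6, -6, -2, 0, 1/5, 1/15, 1/105, …
ICs: h(0) = 0, h′(0) = -6.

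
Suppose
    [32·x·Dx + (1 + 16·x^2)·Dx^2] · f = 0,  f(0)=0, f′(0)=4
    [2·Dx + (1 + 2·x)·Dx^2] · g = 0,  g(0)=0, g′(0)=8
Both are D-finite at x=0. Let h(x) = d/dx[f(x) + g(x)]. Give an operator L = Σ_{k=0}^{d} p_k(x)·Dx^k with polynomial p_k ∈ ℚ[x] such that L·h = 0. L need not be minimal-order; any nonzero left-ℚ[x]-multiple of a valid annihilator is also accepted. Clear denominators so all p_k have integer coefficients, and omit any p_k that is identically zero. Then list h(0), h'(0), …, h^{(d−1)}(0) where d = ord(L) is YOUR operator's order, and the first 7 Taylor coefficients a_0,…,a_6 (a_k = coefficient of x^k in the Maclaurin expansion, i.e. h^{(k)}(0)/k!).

L = (-32 - 192·x + 1536·x^2 + 1024·x^3) + (-20 - 64·x + 576·x^2 + 3072·x^3 + 2048·x^4)·Dx + (-1 + 14·x + 32·x^2 + 256·x^3 + 768·x^4 + 512·x^5)·Dx^2  (order 2).
h: a_k = 12, -16, -32, -64, 1152, -256, -15872, …
ICs: h(0) = 12, h′(0) = -16.

f: a_k = 0, 4, 0, -64/3, 0, 1024/5, 0, …
g: a_k = 0, 8, -8, 32/3, -16, 128/5, -128/3, …
h₀=f+g: left-lcm gives L₀, ord ≤ 4.
Differentiate: ansatz ord ≤ ord L₀ ⇒ L.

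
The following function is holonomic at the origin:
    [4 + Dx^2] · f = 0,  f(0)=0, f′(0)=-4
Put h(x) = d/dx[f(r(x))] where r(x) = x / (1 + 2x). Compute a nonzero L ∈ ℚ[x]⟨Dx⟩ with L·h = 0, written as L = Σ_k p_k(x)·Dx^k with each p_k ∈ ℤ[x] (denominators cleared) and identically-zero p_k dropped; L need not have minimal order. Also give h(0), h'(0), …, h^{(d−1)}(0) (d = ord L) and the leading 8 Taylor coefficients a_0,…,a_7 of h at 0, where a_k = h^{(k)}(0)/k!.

f: a_k = 0, -4, 0, 8/3, 0, -8/15, 0, 16/315, …
Change of var in L_f (x↦r) gives L₀.
Differentiate: ansatz ord ≤ ord L₀ ⇒ L.
L = (28 + 96·x + 96·x^2) + (12 + 72·x + 144·x^2 + 96·x^3)·Dx + (1 + 8·x + 24·x^2 + 32·x^3 + 16·x^4)·Dx^2  (order 2).
h: a_k = -4, 16, -40, 64, -8/3, -480, 110896/45, -407296/45, …
ICs: h(0) = -4, h′(0) = 16.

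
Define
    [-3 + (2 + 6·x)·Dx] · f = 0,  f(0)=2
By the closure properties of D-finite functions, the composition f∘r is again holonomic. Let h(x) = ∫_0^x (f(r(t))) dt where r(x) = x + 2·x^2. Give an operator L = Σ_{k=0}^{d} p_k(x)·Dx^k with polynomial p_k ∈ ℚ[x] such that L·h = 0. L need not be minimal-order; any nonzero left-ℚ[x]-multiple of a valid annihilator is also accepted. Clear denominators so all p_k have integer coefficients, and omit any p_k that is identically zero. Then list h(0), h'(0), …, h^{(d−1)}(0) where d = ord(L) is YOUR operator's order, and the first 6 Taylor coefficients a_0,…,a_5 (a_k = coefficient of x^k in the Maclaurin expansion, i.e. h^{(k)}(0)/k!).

f: a_k = 2, 3, -9/4, 27/8, -405/64, 1701/128, …
Substitute x→r, Dx→(1/r')Dx; clear ⇒ L₀.
h=∫h₀ ⇒ L = L₀·Dx.
L = (-3 - 12·x)·Dx + (2 + 6·x + 12·x^2)·Dx^2  (order 2).
h: a_k = 0, 2, 3/2, 5/4, -45/32, 63/64, …
ICs: h(0) = 0, h′(0) = 2.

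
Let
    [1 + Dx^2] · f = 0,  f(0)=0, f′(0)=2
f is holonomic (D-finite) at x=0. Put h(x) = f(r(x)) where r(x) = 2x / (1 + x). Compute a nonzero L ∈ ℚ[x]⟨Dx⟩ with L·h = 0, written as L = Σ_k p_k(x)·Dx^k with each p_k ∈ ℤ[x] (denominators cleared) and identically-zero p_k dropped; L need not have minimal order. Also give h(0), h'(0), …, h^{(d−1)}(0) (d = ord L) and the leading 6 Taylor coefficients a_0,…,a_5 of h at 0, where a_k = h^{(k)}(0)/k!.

f: a_k = 0, 2, 0, -1/3, 0, 1/60, …
Substitute x→r, Dx→(1/r')Dx; clear ⇒ L₀.
L = 4 + (2 + 6·x + 6·x^2 + 2·x^3)·Dx + (1 + 4·x + 6·x^2 + 4·x^3 + x^4)·Dx^2  (order 2).
h: a_k = 0, 4, -4, 4/3, 4, -172/15, …
ICs: h(0) = 0, h′(0) = 4.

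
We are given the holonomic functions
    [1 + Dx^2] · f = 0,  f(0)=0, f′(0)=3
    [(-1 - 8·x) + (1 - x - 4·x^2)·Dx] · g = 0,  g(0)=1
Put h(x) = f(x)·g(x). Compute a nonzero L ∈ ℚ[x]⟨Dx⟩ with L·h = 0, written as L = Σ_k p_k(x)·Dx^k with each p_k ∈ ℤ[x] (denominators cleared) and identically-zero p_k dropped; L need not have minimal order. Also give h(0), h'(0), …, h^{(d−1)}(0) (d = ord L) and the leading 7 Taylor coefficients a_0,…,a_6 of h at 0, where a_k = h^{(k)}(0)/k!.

L = (7 + x + 4·x^2) + (2 + 16·x)·Dx + (-1 + x + 4·x^2)·Dx^2  (order 2).
h: a_k = 0, 3, 3, 29/2, 53/2, 3381/40, 7621/40, …
ICs: h(0) = 0, h′(0) = 3.

f: a_k = 0, 3, 0, -1/2, 0, 1/40, 0, …
g: a_k = 1, 1, 5, 9, 29, 65, 181, …
f·g: L₀ = L_f ⊗_s L_g, ord ≤ 2·1.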